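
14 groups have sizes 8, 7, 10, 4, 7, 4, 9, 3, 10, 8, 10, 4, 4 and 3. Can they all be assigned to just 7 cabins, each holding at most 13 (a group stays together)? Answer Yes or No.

No

Total = 91; ⌈91/13⌉ = 7.
8 groups each exceed half the capacity and cannot share a cabin, forcing at least 8 cabins.
At least 8 cabins are required, but only 7 are allowed.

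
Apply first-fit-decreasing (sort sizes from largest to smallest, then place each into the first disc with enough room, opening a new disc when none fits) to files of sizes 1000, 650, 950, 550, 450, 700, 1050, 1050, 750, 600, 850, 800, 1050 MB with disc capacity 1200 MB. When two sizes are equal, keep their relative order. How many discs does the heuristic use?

11

Sorted descending: 1050, 1050, 1050, 1000, 950, 850, 800, 750, 700, 650, 600, 550, 450.
  1050 → disc 1 (new)  [load 1050/1200]
  1050 → disc 2 (new)  [load 1050/1200]
  1050 → disc 3 (new)  [load 1050/1200]
  1000 → disc 4 (new)  [load 1000/1200]
  950 → disc 5 (new)  [load 950/1200]
  850 → disc 6 (new)  [load 850/1200]
  800 → disc 7 (new)  [load 800/1200]
  750 → disc 8 (new)  [load 750/1200]
  700 → disc 9 (new)  [load 700/1200]
  650 → disc 10 (new)  [load 650/1200]
  600 → disc 11 (new)  [load 600/1200]
  550 → disc 10  [load 1200/1200]
  450 → disc 8  [load 1200/1200]
11 discs opened.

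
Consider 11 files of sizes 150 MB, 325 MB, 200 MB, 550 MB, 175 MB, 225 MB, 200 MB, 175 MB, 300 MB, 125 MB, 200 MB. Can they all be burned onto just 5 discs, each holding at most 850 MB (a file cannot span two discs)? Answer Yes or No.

A valid assignment using 4 discs:
  disc 1: 550 + 300 = 850
  disc 2: 325 + 225 + 200 = 750
  disc 3: 200 + 200 + 175 + 175 = 750
  disc 4: 150 + 125 = 275
That uses only 4 ≤ 5, so 5 discs are enough.

Yes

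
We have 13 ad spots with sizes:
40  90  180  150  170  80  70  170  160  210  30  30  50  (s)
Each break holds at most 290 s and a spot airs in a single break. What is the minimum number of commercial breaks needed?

6

Total = 210 + 180 + 170 + 170 + 160 + 150 + 90 + 80 + 70 + 50 + 40 + 30 + 30 = 1430 s.
Lower bound: ⌈1430/290⌉ = 5 commercial breaks.
Also, 6 ad spots each exceed 145 s, and no two of those can share a break, so at least 6 commercial breaks are needed.
A packing using 6 commercial breaks:
  break 1: 210 + 80 = 290
  break 2: 180 + 90 = 270
  break 3: 170 + 70 + 50 = 290
  break 4: 170 + 40 + 30 + 30 = 270
  break 5: 160 = 160
  break 6: 150 = 150
This matches the lower bound, so 6 is optimal.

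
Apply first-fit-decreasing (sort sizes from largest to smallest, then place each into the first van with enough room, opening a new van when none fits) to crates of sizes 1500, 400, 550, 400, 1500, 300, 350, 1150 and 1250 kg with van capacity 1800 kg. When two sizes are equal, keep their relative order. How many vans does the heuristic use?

5

Sorted descending: 1500, 1500, 1250, 1150, 550, 400, 400, 350, 300.
  1500 → van 1 (new)  [load 1500/1800]
  1500 → van 2 (new)  [load 1500/1800]
  1250 → van 3 (new)  [load 1250/1800]
  1150 → van 4 (new)  [load 1150/1800]
  550 → van 3  [load 1800/1800]
  400 → van 4  [load 1550/1800]
  400 → van 5 (new)  [load 400/1800]
  350 → van 5  [load 750/1800]
  300 → van 1  [load 1800/1800]
5 vans opened.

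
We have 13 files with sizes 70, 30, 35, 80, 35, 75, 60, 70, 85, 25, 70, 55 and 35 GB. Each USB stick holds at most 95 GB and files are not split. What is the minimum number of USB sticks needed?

Total = 85 + 80 + 75 + 70 + 70 + 70 + 60 + 55 + 35 + 35 + 35 + 30 + 25 = 725 GB.
Lower bound: ⌈725/95⌉ = 8 USB sticks.
A packing using 9 USB sticks:
  USB stick 1: 85 = 85
  USB stick 2: 80 = 80
  USB stick 3: 75 = 75
  USB stick 4: 70 + 25 = 95
  USB stick 5: 70 = 70
  USB stick 6: 70 = 70
  USB stick 7: 60 + 35 = 95
  USB stick 8: 55 + 35 = 90
  USB stick 9: 35 + 30 = 65
No arrangement into 8 USB sticks stays within capacity, so 9 is optimal.

9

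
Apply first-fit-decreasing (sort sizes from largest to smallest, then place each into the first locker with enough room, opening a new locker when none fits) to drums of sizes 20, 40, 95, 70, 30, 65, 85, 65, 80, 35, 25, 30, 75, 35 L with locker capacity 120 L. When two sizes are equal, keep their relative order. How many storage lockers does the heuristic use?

Sorted descending: 95, 85, 80, 75, 70, 65, 65, 40, 35, 35, 30, 30, 25, 20.
  95 → locker 1 (new)  [load 95/120]
  85 → locker 2 (new)  [load 85/120]
  80 → locker 3 (new)  [load 80/120]
  75 → locker 4 (new)  [load 75/120]
  70 → locker 5 (new)  [load 70/120]
  65 → locker 6 (new)  [load 65/120]
  65 → locker 7 (new)  [load 65/120]
  40 → locker 3  [load 120/120]
  35 → locker 2  [load 120/120]
  35 → locker 4  [load 110/120]
  30 → locker 5  [load 100/120]
  30 → locker 6  [load 95/120]
  25 → locker 1  [load 120/120]
  20 → locker 5  [load 120/120]
7 storage lockers opened.

7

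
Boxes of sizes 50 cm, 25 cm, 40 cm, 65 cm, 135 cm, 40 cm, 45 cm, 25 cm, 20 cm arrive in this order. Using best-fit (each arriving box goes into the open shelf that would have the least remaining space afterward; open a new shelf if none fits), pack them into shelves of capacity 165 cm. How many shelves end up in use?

  50 → shelf 1 (new)  [load 50/165]
  25 → shelf 1  [load 75/165]
  40 → shelf 1  [load 115/165]
  65 → shelf 2 (new)  [load 65/165]
  135 → shelf 3 (new)  [load 135/165]
  40 → shelf 1  [load 155/165]
  45 → shelf 2  [load 110/165]
  25 → shelf 3  [load 160/165]
  20 → shelf 2  [load 130/165]
3 shelves opened.

3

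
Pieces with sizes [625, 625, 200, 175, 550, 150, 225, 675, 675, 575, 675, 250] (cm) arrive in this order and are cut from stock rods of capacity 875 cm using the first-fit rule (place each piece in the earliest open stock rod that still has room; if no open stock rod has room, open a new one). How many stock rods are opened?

8

  625 → stock rod 1 (new)  [load 625/875]
  625 → stock rod 2 (new)  [load 625/875]
  200 → stock rod 1  [load 825/875]
  175 → stock rod 2  [load 800/875]
  550 → stock rod 3 (new)  [load 550/875]
  150 → stock rod 3  [load 700/875]
  225 → stock rod 4 (new)  [load 225/875]
  675 → stock rod 5 (new)  [load 675/875]
  675 → stock rod 6 (new)  [load 675/875]
  575 → stock rod 4  [load 800/875]
  675 → stock rod 7 (new)  [load 675/875]
  250 → stock rod 8 (new)  [load 250/875]
8 stock rods opened.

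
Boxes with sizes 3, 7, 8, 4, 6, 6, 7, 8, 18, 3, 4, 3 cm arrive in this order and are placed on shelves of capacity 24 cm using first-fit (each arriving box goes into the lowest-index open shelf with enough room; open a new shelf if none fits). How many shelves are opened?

4

  3 → shelf 1 (new)  [load 3/24]
  7 → shelf 1  [load 10/24]
  8 → shelf 1  [load 18/24]
  4 → shelf 1  [load 22/24]
  6 → shelf 2 (new)  [load 6/24]
  6 → shelf 2  [load 12/24]
  7 → shelf 2  [load 19/24]
  8 → shelf 3 (new)  [load 8/24]
  18 → shelf 4 (new)  [load 18/24]
  3 → shelf 2  [load 22/24]
  4 → shelf 3  [load 12/24]
  3 → shelf 3  [load 15/24]
4 shelves opened.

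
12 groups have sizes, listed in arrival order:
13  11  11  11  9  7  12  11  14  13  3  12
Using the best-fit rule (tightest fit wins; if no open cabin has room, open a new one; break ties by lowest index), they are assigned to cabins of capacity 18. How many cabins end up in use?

10

  13 → cabin 1 (new)  [load 13/18]
  11 → cabin 2 (new)  [load 11/18]
  11 → cabin 3 (new)  [load 11/18]
  11 → cabin 4 (new)  [load 11/18]
  9 → cabin 5 (new)  [load 9/18]
  7 → cabin 2  [load 18/18]
  12 → cabin 6 (new)  [load 12/18]
  11 → cabin 7 (new)  [load 11/18]
  14 → cabin 8 (new)  [load 14/18]
  13 → cabin 9 (new)  [load 13/18]
  3 → cabin 8  [load 17/18]
  12 → cabin 10 (new)  [load 12/18]
10 cabins opened.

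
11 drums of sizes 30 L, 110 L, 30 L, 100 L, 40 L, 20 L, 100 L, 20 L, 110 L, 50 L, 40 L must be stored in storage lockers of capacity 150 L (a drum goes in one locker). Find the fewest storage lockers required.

Total = 110 + 110 + 100 + 100 + 50 + 40 + 40 + 30 + 30 + 20 + 20 = 650 L.
Lower bound: ⌈650/150⌉ = 5 storage lockers.
A packing using 5 storage lockers:
  locker 1: 110 + 40 = 150
  locker 2: 110 + 40 = 150
  locker 3: 100 + 50 = 150
  locker 4: 100 + 30 + 20 = 150
  locker 5: 30 + 20 = 50
This matches the lower bound, so 5 is optimal.

5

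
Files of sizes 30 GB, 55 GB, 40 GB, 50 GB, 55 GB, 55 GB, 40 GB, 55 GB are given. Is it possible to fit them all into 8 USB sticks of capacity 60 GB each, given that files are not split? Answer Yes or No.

A valid assignment using 8 USB sticks:
  USB stick 1: 55 = 55
  USB stick 2: 55 = 55
  USB stick 3: 55 = 55
  USB stick 4: 55 = 55
  USB stick 5: 50 = 50
  USB stick 6: 40 = 40
  USB stick 7: 40 = 40
  USB stick 8: 30 = 30
Every load is within 60 GB, so 8 USB sticks suffice.

Yes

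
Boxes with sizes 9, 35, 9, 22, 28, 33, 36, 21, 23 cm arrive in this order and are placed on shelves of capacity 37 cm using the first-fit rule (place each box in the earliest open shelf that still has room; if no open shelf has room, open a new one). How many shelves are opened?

  9 → shelf 1 (new)  [load 9/37]
  35 → shelf 2 (new)  [load 35/37]
  9 → shelf 1  [load 18/37]
  22 → shelf 3 (new)  [load 22/37]
  28 → shelf 4 (new)  [load 28/37]
  33 → shelf 5 (new)  [load 33/37]
  36 → shelf 6 (new)  [load 36/37]
  21 → shelf 7 (new)  [load 21/37]
  23 → shelf 8 (new)  [load 23/37]
8 shelves opened.

8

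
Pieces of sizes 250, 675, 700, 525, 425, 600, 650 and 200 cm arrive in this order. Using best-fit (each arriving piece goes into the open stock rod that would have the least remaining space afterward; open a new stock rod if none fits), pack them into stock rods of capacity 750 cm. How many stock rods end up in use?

6

  250 → stock rod 1 (new)  [load 250/750]
  675 → stock rod 2 (new)  [load 675/750]
  700 → stock rod 3 (new)  [load 700/750]
  525 → stock rod 4 (new)  [load 525/750]
  425 → stock rod 1  [load 675/750]
  600 → stock rod 5 (new)  [load 600/750]
  650 → stock rod 6 (new)  [load 650/750]
  200 → stock rod 4  [load 725/750]
6 stock rods opened.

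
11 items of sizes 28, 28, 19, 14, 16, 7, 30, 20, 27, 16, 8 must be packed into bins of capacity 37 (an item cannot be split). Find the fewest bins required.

Total = 30 + 28 + 28 + 27 + 20 + 19 + 16 + 16 + 14 + 8 + 7 = 213.
Lower bound: ⌈213/37⌉ = 6 bins.
A packing using 7 bins:
  bin 1: 30 + 7 = 37
  bin 2: 28 + 8 = 36
  bin 3: 28 = 28
  bin 4: 27 = 27
  bin 5: 20 + 16 = 36
  bin 6: 19 + 16 = 35
  bin 7: 14 = 14
No arrangement into 6 bins stays within capacity, so 7 is optimal.

7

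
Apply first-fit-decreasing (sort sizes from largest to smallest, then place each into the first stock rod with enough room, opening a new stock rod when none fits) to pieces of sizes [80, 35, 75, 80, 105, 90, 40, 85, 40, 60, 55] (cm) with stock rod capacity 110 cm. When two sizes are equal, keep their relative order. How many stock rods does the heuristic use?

Sorted descending: 105, 90, 85, 80, 80, 75, 60, 55, 40, 40, 35.
  105 → stock rod 1 (new)  [load 105/110]
  90 → stock rod 2 (new)  [load 90/110]
  85 → stock rod 3 (new)  [load 85/110]
  80 → stock rod 4 (new)  [load 80/110]
  80 → stock rod 5 (new)  [load 80/110]
  75 → stock rod 6 (new)  [load 75/110]
  60 → stock rod 7 (new)  [load 60/110]
  55 → stock rod 8 (new)  [load 55/110]
  40 → stock rod 7  [load 100/110]
  40 → stock rod 8  [load 95/110]
  35 → stock rod 6  [load 110/110]
8 stock rods opened.

8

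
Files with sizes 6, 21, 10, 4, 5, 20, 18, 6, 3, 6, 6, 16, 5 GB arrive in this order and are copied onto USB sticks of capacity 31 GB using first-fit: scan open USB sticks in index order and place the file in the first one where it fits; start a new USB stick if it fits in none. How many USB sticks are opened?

5

  6 → USB stick 1 (new)  [load 6/31]
  21 → USB stick 1  [load 27/31]
  10 → USB stick 2 (new)  [load 10/31]
  4 → USB stick 1  [load 31/31]
  5 → USB stick 2  [load 15/31]
  20 → USB stick 3 (new)  [load 20/31]
  18 → USB stick 4 (new)  [load 18/31]
  6 → USB stick 2  [load 21/31]
  3 → USB stick 2  [load 24/31]
  6 → USB stick 2  [load 30/31]
  6 → USB stick 3  [load 26/31]
  16 → USB stick 5 (new)  [load 16/31]
  5 → USB stick 3  [load 31/31]
5 USB sticks opened.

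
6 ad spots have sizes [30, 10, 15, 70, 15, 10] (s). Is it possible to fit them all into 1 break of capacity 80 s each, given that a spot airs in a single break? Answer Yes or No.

No

Total = 150 s; ⌈150/80⌉ = 2.
At least 2 commercial breaks are required, but only 1 is allowed.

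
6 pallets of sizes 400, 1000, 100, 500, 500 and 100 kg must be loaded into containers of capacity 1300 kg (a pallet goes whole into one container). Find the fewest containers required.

3

Total = 1000 + 500 + 500 + 400 + 100 + 100 = 2600 kg.
Lower bound: ⌈2600/1300⌉ = 2 containers.
A packing using 3 containers:
  container 1: 1000 + 100 + 100 = 1200
  container 2: 500 + 500 = 1000
  container 3: 400 = 400
No arrangement into 2 containers stays within capacity, so 3 is optimal.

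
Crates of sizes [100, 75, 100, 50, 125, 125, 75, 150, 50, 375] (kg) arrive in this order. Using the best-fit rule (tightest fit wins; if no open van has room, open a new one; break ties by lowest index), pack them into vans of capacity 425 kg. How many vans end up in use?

  100 → van 1 (new)  [load 100/425]
  75 → van 1  [load 175/425]
  100 → van 1  [load 275/425]
  50 → van 1  [load 325/425]
  125 → van 2 (new)  [load 125/425]
  125 → van 2  [load 250/425]
  75 → van 1  [load 400/425]
  150 → van 2  [load 400/425]
  50 → van 3 (new)  [load 50/425]
  375 → van 3  [load 425/425]
3 vans opened.

3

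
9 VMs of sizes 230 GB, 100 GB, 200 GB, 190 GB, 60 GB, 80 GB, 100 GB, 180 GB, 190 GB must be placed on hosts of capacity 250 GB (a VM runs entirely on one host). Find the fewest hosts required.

7

Total = 230 + 200 + 190 + 190 + 180 + 100 + 100 + 80 + 60 = 1330 GB.
Lower bound: ⌈1330/250⌉ = 6 hosts.
A packing using 7 hosts:
  host 1: 230 = 230
  host 2: 200 = 200
  host 3: 190 + 60 = 250
  host 4: 190 = 190
  host 5: 180 = 180
  host 6: 100 + 100 = 200
  host 7: 80 = 80
No arrangement into 6 hosts stays within capacity, so 7 is optimal.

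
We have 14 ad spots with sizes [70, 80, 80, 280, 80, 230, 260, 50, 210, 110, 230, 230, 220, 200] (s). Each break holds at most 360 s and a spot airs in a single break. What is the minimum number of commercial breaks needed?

Total = 280 + 260 + 230 + 230 + 230 + 220 + 210 + 200 + 110 + 80 + 80 + 80 + 70 + 50 = 2330 s.
Lower bound: ⌈2330/360⌉ = 7 commercial breaks.
Also, 8 ad spots each exceed 180 s, and no two of those can share a break, so at least 8 commercial breaks are needed.
A packing using 8 commercial breaks:
  break 1: 280 + 80 = 360
  break 2: 260 + 80 = 340
  break 3: 230 + 110 = 340
  break 4: 230 + 80 + 50 = 360
  break 5: 230 + 70 = 300
  break 6: 220 = 220
  break 7: 210 = 210
  break 8: 200 = 200
This matches the lower bound, so 8 is optimal.

8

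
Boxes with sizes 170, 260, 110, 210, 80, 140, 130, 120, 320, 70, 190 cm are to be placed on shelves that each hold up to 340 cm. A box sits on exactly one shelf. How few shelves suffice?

6

Total = 320 + 260 + 210 + 190 + 170 + 140 + 130 + 120 + 110 + 80 + 70 = 1800 cm.
Lower bound: ⌈1800/340⌉ = 6 shelves.
A packing using 6 shelves:
  shelf 1: 320 = 320
  shelf 2: 260 + 80 = 340
  shelf 3: 210 + 130 = 340
  shelf 4: 190 + 140 = 330
  shelf 5: 170 + 120 = 290
  shelf 6: 110 + 70 = 180
This matches the lower bound, so 6 is optimal.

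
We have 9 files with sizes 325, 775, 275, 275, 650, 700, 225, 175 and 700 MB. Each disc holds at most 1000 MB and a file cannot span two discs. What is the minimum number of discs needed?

Total = 775 + 700 + 700 + 650 + 325 + 275 + 275 + 225 + 175 = 4100 MB.
Lower bound: ⌈4100/1000⌉ = 5 discs.
A packing using 5 discs:
  disc 1: 775 + 225 = 1000
  disc 2: 700 + 275 = 975
  disc 3: 700 + 275 = 975
  disc 4: 650 + 325 = 975
  disc 5: 175 = 175
This matches the lower bound, so 5 is optimal.

5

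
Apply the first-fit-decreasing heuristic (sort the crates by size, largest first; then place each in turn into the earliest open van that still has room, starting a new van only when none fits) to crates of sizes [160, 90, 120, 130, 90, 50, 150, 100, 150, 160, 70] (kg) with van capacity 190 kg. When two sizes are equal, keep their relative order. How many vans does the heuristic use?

8

Sorted descending: 160, 160, 150, 150, 130, 120, 100, 90, 90, 70, 50.
  160 → van 1 (new)  [load 160/190]
  160 → van 2 (new)  [load 160/190]
  150 → van 3 (new)  [load 150/190]
  150 → van 4 (new)  [load 150/190]
  130 → van 5 (new)  [load 130/190]
  120 → van 6 (new)  [load 120/190]
  100 → van 7 (new)  [load 100/190]
  90 → van 7  [load 190/190]
  90 → van 8 (new)  [load 90/190]
  70 → van 6  [load 190/190]
  50 → van 5  [load 180/190]
8 vans opened.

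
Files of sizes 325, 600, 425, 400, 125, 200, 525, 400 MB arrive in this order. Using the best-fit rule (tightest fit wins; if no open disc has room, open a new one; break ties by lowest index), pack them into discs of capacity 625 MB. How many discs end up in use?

  325 → disc 1 (new)  [load 325/625]
  600 → disc 2 (new)  [load 600/625]
  425 → disc 3 (new)  [load 425/625]
  400 → disc 4 (new)  [load 400/625]
  125 → disc 3  [load 550/625]
  200 → disc 4  [load 600/625]
  525 → disc 5 (new)  [load 525/625]
  400 → disc 6 (new)  [load 400/625]
6 discs opened.

6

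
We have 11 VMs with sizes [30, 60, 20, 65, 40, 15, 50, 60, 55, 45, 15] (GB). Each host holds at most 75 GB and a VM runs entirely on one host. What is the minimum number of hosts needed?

Total = 65 + 60 + 60 + 55 + 50 + 45 + 40 + 30 + 20 + 15 + 15 = 455 GB.
Lower bound: ⌈455/75⌉ = 7 hosts.
A packing using 7 hosts:
  host 1: 65 = 65
  host 2: 60 + 15 = 75
  host 3: 60 + 15 = 75
  host 4: 55 + 20 = 75
  host 5: 50 = 50
  host 6: 45 + 30 = 75
  host 7: 40 = 40
This matches the lower bound, so 7 is optimal.

7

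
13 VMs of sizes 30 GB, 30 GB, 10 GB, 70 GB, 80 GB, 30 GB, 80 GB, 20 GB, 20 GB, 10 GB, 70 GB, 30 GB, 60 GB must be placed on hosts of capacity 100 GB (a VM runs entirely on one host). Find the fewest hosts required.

6

Total = 80 + 80 + 70 + 70 + 60 + 30 + 30 + 30 + 30 + 20 + 20 + 10 + 10 = 540 GB.
Lower bound: ⌈540/100⌉ = 6 hosts.
A packing using 6 hosts:
  host 1: 80 + 20 = 100
  host 2: 80 + 20 = 100
  host 3: 70 + 30 = 100
  host 4: 70 + 30 = 100
  host 5: 60 + 30 + 10 = 100
  host 6: 30 + 10 = 40
This matches the lower bound, so 6 is optimal.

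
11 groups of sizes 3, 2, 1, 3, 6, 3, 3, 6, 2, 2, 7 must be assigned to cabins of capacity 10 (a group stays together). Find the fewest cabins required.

4

Total = 7 + 6 + 6 + 3 + 3 + 3 + 3 + 2 + 2 + 2 + 1 = 38.
Lower bound: ⌈38/10⌉ = 4 cabins.
A packing using 4 cabins:
  cabin 1: 7 + 3 = 10
  cabin 2: 6 + 3 + 1 = 10
  cabin 3: 6 + 3 = 9
  cabin 4: 3 + 2 + 2 + 2 = 9
This matches the lower bound, so 4 is optimal.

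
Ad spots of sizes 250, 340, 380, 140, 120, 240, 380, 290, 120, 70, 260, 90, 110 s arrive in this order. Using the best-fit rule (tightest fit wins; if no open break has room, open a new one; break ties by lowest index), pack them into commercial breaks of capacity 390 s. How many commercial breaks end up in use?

  250 → break 1 (new)  [load 250/390]
  340 → break 2 (new)  [load 340/390]
  380 → break 3 (new)  [load 380/390]
  140 → break 1  [load 390/390]
  120 → break 4 (new)  [load 120/390]
  240 → break 4  [load 360/390]
  380 → break 5 (new)  [load 380/390]
  290 → break 6 (new)  [load 290/390]
  120 → break 7 (new)  [load 120/390]
  70 → break 6  [load 360/390]
  260 → break 7  [load 380/390]
  90 → break 8 (new)  [load 90/390]
  110 → break 8  [load 200/390]
8 commercial breaks opened.

8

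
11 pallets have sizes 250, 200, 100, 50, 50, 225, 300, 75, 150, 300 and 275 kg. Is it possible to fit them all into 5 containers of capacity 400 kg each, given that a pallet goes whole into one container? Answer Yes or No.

No

Total = 1975 kg; ⌈1975/400⌉ = 5.
The bound of 5 does not rule out 5, but exhaustive search shows no assignment into 5 containers of capacity 400 kg exists — the minimum is 6.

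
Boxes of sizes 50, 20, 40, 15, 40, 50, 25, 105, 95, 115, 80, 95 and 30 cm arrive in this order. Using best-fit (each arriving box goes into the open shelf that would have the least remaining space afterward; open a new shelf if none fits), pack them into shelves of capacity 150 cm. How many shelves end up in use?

  50 → shelf 1 (new)  [load 50/150]
  20 → shelf 1  [load 70/150]
  40 → shelf 1  [load 110/150]
  15 → shelf 1  [load 125/150]
  40 → shelf 2 (new)  [load 40/150]
  50 → shelf 2  [load 90/150]
  25 → shelf 1  [load 150/150]
  105 → shelf 3 (new)  [load 105/150]
  95 → shelf 4 (new)  [load 95/150]
  115 → shelf 5 (new)  [load 115/150]
  80 → shelf 6 (new)  [load 80/150]
  95 → shelf 7 (new)  [load 95/150]
  30 → shelf 5  [load 145/150]
7 shelves opened.

7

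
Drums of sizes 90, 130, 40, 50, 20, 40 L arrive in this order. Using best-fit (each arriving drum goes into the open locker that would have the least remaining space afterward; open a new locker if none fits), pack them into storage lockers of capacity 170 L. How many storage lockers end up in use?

3

  90 → locker 1 (new)  [load 90/170]
  130 → locker 2 (new)  [load 130/170]
  40 → locker 2  [load 170/170]
  50 → locker 1  [load 140/170]
  20 → locker 1  [load 160/170]
  40 → locker 3 (new)  [load 40/170]
3 storage lockers opened.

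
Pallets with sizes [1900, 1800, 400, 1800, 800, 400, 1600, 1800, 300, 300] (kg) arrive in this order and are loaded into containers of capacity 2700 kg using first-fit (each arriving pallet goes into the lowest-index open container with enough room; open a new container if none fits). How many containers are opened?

  1900 → container 1 (new)  [load 1900/2700]
  1800 → container 2 (new)  [load 1800/2700]
  400 → container 1  [load 2300/2700]
  1800 → container 3 (new)  [load 1800/2700]
  800 → container 2  [load 2600/2700]
  400 → container 1  [load 2700/2700]
  1600 → container 4 (new)  [load 1600/2700]
  1800 → container 5 (new)  [load 1800/2700]
  300 → container 3  [load 2100/2700]
  300 → container 3  [load 2400/2700]
5 containers opened.

5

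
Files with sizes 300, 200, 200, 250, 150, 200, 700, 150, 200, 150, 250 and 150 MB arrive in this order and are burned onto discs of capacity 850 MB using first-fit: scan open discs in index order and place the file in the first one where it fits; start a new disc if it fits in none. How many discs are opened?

  300 → disc 1 (new)  [load 300/850]
  200 → disc 1  [load 500/850]
  200 → disc 1  [load 700/850]
  250 → disc 2 (new)  [load 250/850]
  150 → disc 1  [load 850/850]
  200 → disc 2  [load 450/850]
  700 → disc 3 (new)  [load 700/850]
  150 → disc 2  [load 600/850]
  200 → disc 2  [load 800/850]
  150 → disc 3  [load 850/850]
  250 → disc 4 (new)  [load 250/850]
  150 → disc 4  [load 400/850]
4 discs opened.

4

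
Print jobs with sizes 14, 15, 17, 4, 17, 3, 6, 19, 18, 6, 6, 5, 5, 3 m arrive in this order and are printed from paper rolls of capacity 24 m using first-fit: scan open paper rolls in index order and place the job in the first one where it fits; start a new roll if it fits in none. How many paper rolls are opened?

  14 → roll 1 (new)  [load 14/24]
  15 → roll 2 (new)  [load 15/24]
  17 → roll 3 (new)  [load 17/24]
  4 → roll 1  [load 18/24]
  17 → roll 4 (new)  [load 17/24]
  3 → roll 1  [load 21/24]
  6 → roll 2  [load 21/24]
  19 → roll 5 (new)  [load 19/24]
  18 → roll 6 (new)  [load 18/24]
  6 → roll 3  [load 23/24]
  6 → roll 4  [load 23/24]
  5 → roll 5  [load 24/24]
  5 → roll 6  [load 23/24]
  3 → roll 1  [load 24/24]
6 paper rolls opened.

6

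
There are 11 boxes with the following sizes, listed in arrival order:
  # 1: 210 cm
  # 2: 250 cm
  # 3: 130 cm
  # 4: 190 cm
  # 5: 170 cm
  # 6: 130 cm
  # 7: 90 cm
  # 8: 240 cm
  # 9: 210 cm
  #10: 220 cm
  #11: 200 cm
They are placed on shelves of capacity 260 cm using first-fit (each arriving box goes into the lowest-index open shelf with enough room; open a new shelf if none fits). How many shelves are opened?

  210 → shelf 1 (new)  [load 210/260]
  250 → shelf 2 (new)  [load 250/260]
  130 → shelf 3 (new)  [load 130/260]
  190 → shelf 4 (new)  [load 190/260]
  170 → shelf 5 (new)  [load 170/260]
  130 → shelf 3  [load 260/260]
  90 → shelf 5  [load 260/260]
  240 → shelf 6 (new)  [load 240/260]
  210 → shelf 7 (new)  [load 210/260]
  220 → shelf 8 (new)  [load 220/260]
  200 → shelf 9 (new)  [load 200/260]
9 shelves opened.

9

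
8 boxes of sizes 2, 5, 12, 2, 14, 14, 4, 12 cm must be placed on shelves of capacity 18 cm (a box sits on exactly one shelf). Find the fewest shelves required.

Total = 14 + 14 + 12 + 12 + 5 + 4 + 2 + 2 = 65 cm.
Lower bound: ⌈65/18⌉ = 4 shelves.
A packing using 4 shelves:
  shelf 1: 14 + 4 = 18
  shelf 2: 14 + 2 + 2 = 18
  shelf 3: 12 + 5 = 17
  shelf 4: 12 = 12
This matches the lower bound, so 4 is optimal.

4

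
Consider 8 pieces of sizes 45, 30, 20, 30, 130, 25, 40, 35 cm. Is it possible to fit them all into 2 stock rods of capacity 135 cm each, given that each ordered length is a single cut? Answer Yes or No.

No

Total = 355 cm; ⌈355/135⌉ = 3.
At least 3 stock rods are required, but only 2 are allowed.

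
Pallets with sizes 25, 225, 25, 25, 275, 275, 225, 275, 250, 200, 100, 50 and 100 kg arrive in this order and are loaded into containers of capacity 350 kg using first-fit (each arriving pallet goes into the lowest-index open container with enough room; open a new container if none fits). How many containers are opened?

  25 → container 1 (new)  [load 25/350]
  225 → container 1  [load 250/350]
  25 → container 1  [load 275/350]
  25 → container 1  [load 300/350]
  275 → container 2 (new)  [load 275/350]
  275 → container 3 (new)  [load 275/350]
  225 → container 4 (new)  [load 225/350]
  275 → container 5 (new)  [load 275/350]
  250 → container 6 (new)  [load 250/350]
  200 → container 7 (new)  [load 200/350]
  100 → container 4  [load 325/350]
  50 → container 1  [load 350/350]
  100 → container 6  [load 350/350]
7 containers opened.

7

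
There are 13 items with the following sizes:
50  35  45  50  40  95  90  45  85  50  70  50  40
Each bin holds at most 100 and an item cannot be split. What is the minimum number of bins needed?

Total = 95 + 90 + 85 + 70 + 50 + 50 + 50 + 50 + 45 + 45 + 40 + 40 + 35 = 745.
Lower bound: ⌈745/100⌉ = 8 bins.
A packing using 9 bins:
  bin 1: 95 = 95
  bin 2: 90 = 90
  bin 3: 85 = 85
  bin 4: 70 = 70
  bin 5: 50 + 50 = 100
  bin 6: 50 + 50 = 100
  bin 7: 45 + 45 = 90
  bin 8: 40 + 40 = 80
  bin 9: 35 = 35
No arrangement into 8 bins stays within capacity, so 9 is optimal.

9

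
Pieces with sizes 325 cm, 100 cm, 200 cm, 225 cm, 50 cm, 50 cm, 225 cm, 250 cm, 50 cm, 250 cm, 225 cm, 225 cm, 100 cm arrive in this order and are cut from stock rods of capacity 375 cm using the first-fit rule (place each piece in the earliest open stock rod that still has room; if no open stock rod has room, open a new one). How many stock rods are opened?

  325 → stock rod 1 (new)  [load 325/375]
  100 → stock rod 2 (new)  [load 100/375]
  200 → stock rod 2  [load 300/375]
  225 → stock rod 3 (new)  [load 225/375]
  50 → stock rod 1  [load 375/375]
  50 → stock rod 2  [load 350/375]
  225 → stock rod 4 (new)  [load 225/375]
  250 → stock rod 5 (new)  [load 250/375]
  50 → stock rod 3  [load 275/375]
  250 → stock rod 6 (new)  [load 250/375]
  225 → stock rod 7 (new)  [load 225/375]
  225 → stock rod 8 (new)  [load 225/375]
  100 → stock rod 3  [load 375/375]
8 stock rods opened.

8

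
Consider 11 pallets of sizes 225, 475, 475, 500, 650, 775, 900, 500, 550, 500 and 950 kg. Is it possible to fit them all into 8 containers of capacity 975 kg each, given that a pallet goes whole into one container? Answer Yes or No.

Yes

A valid assignment using 8 containers:
  container 1: 950 = 950
  container 2: 900 = 900
  container 3: 775 = 775
  container 4: 650 + 225 = 875
  container 5: 550 = 550
  container 6: 500 + 475 = 975
  container 7: 500 + 475 = 975
  container 8: 500 = 500
Every load is within 975 kg, so 8 containers suffice.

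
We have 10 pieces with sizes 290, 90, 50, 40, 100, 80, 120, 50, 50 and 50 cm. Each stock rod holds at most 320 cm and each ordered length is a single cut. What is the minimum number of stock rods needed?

3

Total = 290 + 120 + 100 + 90 + 80 + 50 + 50 + 50 + 50 + 40 = 920 cm.
Lower bound: ⌈920/320⌉ = 3 stock rods.
A packing using 3 stock rods:
  stock rod 1: 290 = 290
  stock rod 2: 120 + 100 + 90 = 310
  stock rod 3: 80 + 50 + 50 + 50 + 50 + 40 = 320
This matches the lower bound, so 3 is optimal.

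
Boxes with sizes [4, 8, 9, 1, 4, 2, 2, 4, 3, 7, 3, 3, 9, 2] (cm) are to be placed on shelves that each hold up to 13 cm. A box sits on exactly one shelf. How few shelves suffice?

5

Total = 9 + 9 + 8 + 7 + 4 + 4 + 4 + 3 + 3 + 3 + 2 + 2 + 2 + 1 = 61 cm.
Lower bound: ⌈61/13⌉ = 5 shelves.
A packing using 5 shelves:
  shelf 1: 9 + 4 = 13
  shelf 2: 9 + 4 = 13
  shelf 3: 8 + 4 + 1 = 13
  shelf 4: 7 + 3 + 3 = 13
  shelf 5: 3 + 2 + 2 + 2 = 9
This matches the lower bound, so 5 is optimal.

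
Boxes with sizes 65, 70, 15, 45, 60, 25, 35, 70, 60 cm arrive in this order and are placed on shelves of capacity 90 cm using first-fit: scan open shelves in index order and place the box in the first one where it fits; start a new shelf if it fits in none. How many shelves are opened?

7

  65 → shelf 1 (new)  [load 65/90]
  70 → shelf 2 (new)  [load 70/90]
  15 → shelf 1  [load 80/90]
  45 → shelf 3 (new)  [load 45/90]
  60 → shelf 4 (new)  [load 60/90]
  25 → shelf 3  [load 70/90]
  35 → shelf 5 (new)  [load 35/90]
  70 → shelf 6 (new)  [load 70/90]
  60 → shelf 7 (new)  [load 60/90]
7 shelves opened.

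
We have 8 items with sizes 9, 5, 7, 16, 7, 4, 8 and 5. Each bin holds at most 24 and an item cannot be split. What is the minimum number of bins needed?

3

Total = 16 + 9 + 8 + 7 + 7 + 5 + 5 + 4 = 61.
Lower bound: ⌈61/24⌉ = 3 bins.
A packing using 3 bins:
  bin 1: 16 + 8 = 24
  bin 2: 9 + 7 + 7 = 23
  bin 3: 5 + 5 + 4 = 14
This matches the lower bound, so 3 is optimal.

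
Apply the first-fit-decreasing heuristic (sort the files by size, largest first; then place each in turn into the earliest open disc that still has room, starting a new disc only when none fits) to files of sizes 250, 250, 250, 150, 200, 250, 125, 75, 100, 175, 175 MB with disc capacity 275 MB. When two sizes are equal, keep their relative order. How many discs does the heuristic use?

8

Sorted descending: 250, 250, 250, 250, 200, 175, 175, 150, 125, 100, 75.
  250 → disc 1 (new)  [load 250/275]
  250 → disc 2 (new)  [load 250/275]
  250 → disc 3 (new)  [load 250/275]
  250 → disc 4 (new)  [load 250/275]
  200 → disc 5 (new)  [load 200/275]
  175 → disc 6 (new)  [load 175/275]
  175 → disc 7 (new)  [load 175/275]
  150 → disc 8 (new)  [load 150/275]
  125 → disc 8  [load 275/275]
  100 → disc 6  [load 275/275]
  75 → disc 5  [load 275/275]
8 discs opened.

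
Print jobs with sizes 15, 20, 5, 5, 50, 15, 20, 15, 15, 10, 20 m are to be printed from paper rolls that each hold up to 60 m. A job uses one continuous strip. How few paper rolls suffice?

4

Total = 50 + 20 + 20 + 20 + 15 + 15 + 15 + 15 + 10 + 5 + 5 = 190 m.
Lower bound: ⌈190/60⌉ = 4 paper rolls.
A packing using 4 paper rolls:
  roll 1: 50 + 10 = 60
  roll 2: 20 + 20 + 20 = 60
  roll 3: 15 + 15 + 15 + 15 = 60
  roll 4: 5 + 5 = 10
This matches the lower bound, so 4 is optimal.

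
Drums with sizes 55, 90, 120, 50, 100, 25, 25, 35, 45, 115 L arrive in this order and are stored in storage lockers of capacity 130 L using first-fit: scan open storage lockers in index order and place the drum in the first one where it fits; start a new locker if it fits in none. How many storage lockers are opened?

  55 → locker 1 (new)  [load 55/130]
  90 → locker 2 (new)  [load 90/130]
  120 → locker 3 (new)  [load 120/130]
  50 → locker 1  [load 105/130]
  100 → locker 4 (new)  [load 100/130]
  25 → locker 1  [load 130/130]
  25 → locker 2  [load 115/130]
  35 → locker 5 (new)  [load 35/130]
  45 → locker 5  [load 80/130]
  115 → locker 6 (new)  [load 115/130]
6 storage lockers opened.

6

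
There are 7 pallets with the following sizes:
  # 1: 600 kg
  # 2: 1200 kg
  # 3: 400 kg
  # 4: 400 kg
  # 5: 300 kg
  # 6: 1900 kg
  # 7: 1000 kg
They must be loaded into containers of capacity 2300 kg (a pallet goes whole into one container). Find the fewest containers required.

Total = 1900 + 1200 + 1000 + 600 + 400 + 400 + 300 = 5800 kg.
Lower bound: ⌈5800/2300⌉ = 3 containers.
A packing using 3 containers:
  container 1: 1900 + 400 = 2300
  container 2: 1200 + 1000 = 2200
  container 3: 600 + 400 + 300 = 1300
This matches the lower bound, so 3 is optimal.

3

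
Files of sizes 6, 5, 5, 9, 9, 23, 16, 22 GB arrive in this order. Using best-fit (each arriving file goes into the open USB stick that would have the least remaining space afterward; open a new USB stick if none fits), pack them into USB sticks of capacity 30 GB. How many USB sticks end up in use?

  6 → USB stick 1 (new)  [load 6/30]
  5 → USB stick 1  [load 11/30]
  5 → USB stick 1  [load 16/30]
  9 → USB stick 1  [load 25/30]
  9 → USB stick 2 (new)  [load 9/30]
  23 → USB stick 3 (new)  [load 23/30]
  16 → USB stick 2  [load 25/30]
  22 → USB stick 4 (new)  [load 22/30]
4 USB sticks opened.

4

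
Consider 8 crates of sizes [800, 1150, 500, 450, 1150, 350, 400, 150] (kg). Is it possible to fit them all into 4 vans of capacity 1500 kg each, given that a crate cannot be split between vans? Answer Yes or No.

Yes

A valid assignment using 4 vans:
  van 1: 1150 + 350 = 1500
  van 2: 1150 + 150 = 1300
  van 3: 800 + 500 = 1300
  van 4: 450 + 400 = 850
Every load is within 1500 kg, so 4 vans suffice.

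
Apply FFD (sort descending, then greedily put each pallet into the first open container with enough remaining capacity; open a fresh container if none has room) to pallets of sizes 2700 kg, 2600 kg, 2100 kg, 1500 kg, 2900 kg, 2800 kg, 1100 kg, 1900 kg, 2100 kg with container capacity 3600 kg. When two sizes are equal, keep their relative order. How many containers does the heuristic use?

Sorted descending: 2900, 2800, 2700, 2600, 2100, 2100, 1900, 1500, 1100.
  2900 → container 1 (new)  [load 2900/3600]
  2800 → container 2 (new)  [load 2800/3600]
  2700 → container 3 (new)  [load 2700/3600]
  2600 → container 4 (new)  [load 2600/3600]
  2100 → container 5 (new)  [load 2100/3600]
  2100 → container 6 (new)  [load 2100/3600]
  1900 → container 7 (new)  [load 1900/3600]
  1500 → container 5  [load 3600/3600]
  1100 → container 6  [load 3200/3600]
7 containers opened.

7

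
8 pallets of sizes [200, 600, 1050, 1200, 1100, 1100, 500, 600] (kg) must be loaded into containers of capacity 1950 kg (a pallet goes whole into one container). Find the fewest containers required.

4

Total = 1200 + 1100 + 1100 + 1050 + 600 + 600 + 500 + 200 = 6350 kg.
Lower bound: ⌈6350/1950⌉ = 4 containers.
A packing using 4 containers:
  container 1: 1200 + 600 = 1800
  container 2: 1100 + 600 + 200 = 1900
  container 3: 1100 + 500 = 1600
  container 4: 1050 = 1050
This matches the lower bound, so 4 is optimal.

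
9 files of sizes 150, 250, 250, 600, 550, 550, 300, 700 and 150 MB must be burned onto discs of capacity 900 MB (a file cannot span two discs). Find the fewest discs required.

Total = 700 + 600 + 550 + 550 + 300 + 250 + 250 + 150 + 150 = 3500 MB.
Lower bound: ⌈3500/900⌉ = 4 discs.
A packing using 5 discs:
  disc 1: 700 + 150 = 850
  disc 2: 600 + 300 = 900
  disc 3: 550 + 250 = 800
  disc 4: 550 + 250 = 800
  disc 5: 150 = 150
No arrangement into 4 discs stays within capacity, so 5 is optimal.

5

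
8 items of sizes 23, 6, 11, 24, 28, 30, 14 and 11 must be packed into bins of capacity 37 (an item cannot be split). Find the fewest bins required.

Total = 30 + 28 + 24 + 23 + 14 + 11 + 11 + 6 = 147.
Lower bound: ⌈147/37⌉ = 4 bins.
A packing using 5 bins:
  bin 1: 30 + 6 = 36
  bin 2: 28 = 28
  bin 3: 24 + 11 = 35
  bin 4: 23 + 14 = 37
  bin 5: 11 = 11
No arrangement into 4 bins stays within capacity, so 5 is optimal.

5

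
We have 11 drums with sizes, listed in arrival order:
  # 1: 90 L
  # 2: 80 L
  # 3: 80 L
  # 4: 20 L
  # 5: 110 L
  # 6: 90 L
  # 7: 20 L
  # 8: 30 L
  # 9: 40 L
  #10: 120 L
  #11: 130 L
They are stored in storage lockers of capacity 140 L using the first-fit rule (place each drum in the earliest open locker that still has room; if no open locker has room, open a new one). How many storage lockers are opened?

  90 → locker 1 (new)  [load 90/140]
  80 → locker 2 (new)  [load 80/140]
  80 → locker 3 (new)  [load 80/140]
  20 → locker 1  [load 110/140]
  110 → locker 4 (new)  [load 110/140]
  90 → locker 5 (new)  [load 90/140]
  20 → locker 1  [load 130/140]
  30 → locker 2  [load 110/140]
  40 → locker 3  [load 120/140]
  120 → locker 6 (new)  [load 120/140]
  130 → locker 7 (new)  [load 130/140]
7 storage lockers opened.

7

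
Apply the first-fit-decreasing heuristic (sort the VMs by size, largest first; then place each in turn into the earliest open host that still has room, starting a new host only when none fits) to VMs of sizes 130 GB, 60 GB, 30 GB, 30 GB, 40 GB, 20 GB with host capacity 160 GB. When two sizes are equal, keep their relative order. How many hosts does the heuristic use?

Sorted descending: 130, 60, 40, 30, 30, 20.
  130 → host 1 (new)  [load 130/160]
  60 → host 2 (new)  [load 60/160]
  40 → host 2  [load 100/160]
  30 → host 1  [load 160/160]
  30 → host 2  [load 130/160]
  20 → host 2  [load 150/160]
2 hosts opened.

2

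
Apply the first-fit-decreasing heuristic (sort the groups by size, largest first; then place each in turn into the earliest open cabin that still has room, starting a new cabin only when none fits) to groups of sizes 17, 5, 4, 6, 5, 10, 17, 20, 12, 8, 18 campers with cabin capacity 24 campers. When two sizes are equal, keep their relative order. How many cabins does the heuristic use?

Sorted descending: 20, 18, 17, 17, 12, 10, 8, 6, 5, 5, 4.
  20 → cabin 1 (new)  [load 20/24]
  18 → cabin 2 (new)  [load 18/24]
  17 → cabin 3 (new)  [load 17/24]
  17 → cabin 4 (new)  [load 17/24]
  12 → cabin 5 (new)  [load 12/24]
  10 → cabin 5  [load 22/24]
  8 → cabin 6 (new)  [load 8/24]
  6 → cabin 2  [load 24/24]
  5 → cabin 3  [load 22/24]
  5 → cabin 4  [load 22/24]
  4 → cabin 1  [load 24/24]
6 cabins opened.

6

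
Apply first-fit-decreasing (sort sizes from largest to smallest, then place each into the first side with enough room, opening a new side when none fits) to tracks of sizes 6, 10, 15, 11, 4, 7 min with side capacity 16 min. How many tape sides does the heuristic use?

Sorted descending: 15, 11, 10, 7, 6, 4.
  15 → side 1 (new)  [load 15/16]
  11 → side 2 (new)  [load 11/16]
  10 → side 3 (new)  [load 10/16]
  7 → side 4 (new)  [load 7/16]
  6 → side 3  [load 16/16]
  4 → side 2  [load 15/16]
4 tape sides opened.

4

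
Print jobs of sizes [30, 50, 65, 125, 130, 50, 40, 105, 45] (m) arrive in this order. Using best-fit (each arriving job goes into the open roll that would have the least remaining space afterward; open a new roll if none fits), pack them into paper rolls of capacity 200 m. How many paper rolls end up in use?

  30 → roll 1 (new)  [load 30/200]
  50 → roll 1  [load 80/200]
  65 → roll 1  [load 145/200]
  125 → roll 2 (new)  [load 125/200]
  130 → roll 3 (new)  [load 130/200]
  50 → roll 1  [load 195/200]
  40 → roll 3  [load 170/200]
  105 → roll 4 (new)  [load 105/200]
  45 → roll 2  [load 170/200]
4 paper rolls opened.

4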